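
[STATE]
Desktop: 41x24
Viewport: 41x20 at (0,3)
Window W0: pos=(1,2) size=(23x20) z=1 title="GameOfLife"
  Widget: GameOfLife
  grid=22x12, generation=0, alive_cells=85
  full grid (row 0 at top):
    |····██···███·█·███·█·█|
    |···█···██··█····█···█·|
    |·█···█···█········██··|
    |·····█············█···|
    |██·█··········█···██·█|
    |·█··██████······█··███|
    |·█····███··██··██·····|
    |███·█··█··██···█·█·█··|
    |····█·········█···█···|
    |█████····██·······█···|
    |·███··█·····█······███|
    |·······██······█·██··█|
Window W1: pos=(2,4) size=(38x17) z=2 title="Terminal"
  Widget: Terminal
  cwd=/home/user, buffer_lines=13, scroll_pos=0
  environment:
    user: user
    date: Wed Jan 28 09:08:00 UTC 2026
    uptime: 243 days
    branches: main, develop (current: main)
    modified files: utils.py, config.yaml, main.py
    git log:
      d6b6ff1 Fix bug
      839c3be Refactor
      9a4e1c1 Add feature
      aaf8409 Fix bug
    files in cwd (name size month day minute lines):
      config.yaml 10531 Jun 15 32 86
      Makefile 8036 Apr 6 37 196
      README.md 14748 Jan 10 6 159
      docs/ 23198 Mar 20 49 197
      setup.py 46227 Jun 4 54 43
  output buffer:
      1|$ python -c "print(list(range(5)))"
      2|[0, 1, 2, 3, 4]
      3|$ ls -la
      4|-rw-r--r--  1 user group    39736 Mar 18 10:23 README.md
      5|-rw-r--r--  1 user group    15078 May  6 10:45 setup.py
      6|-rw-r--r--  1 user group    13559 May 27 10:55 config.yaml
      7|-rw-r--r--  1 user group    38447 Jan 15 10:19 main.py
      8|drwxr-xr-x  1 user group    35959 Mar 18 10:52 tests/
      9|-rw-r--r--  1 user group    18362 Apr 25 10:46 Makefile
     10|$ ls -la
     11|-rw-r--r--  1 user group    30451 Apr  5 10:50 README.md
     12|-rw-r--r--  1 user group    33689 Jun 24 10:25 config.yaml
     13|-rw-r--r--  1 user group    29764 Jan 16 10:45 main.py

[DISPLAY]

 ┃ GameOfLife          ┃                 
 ┠┏━━━━━━━━━━━━━━━━━━━━━━━━━━━━━━━━━━━━┓ 
 ┃┃ Terminal                           ┃ 
 ┃┠────────────────────────────────────┨ 
 ┃┃$ python -c "print(list(range(5)))" ┃ 
 ┃┃[0, 1, 2, 3, 4]                     ┃ 
 ┃┃$ ls -la                            ┃ 
 ┃┃-rw-r--r--  1 user group    39736 Ma┃ 
 ┃┃-rw-r--r--  1 user group    15078 Ma┃ 
 ┃┃-rw-r--r--  1 user group    13559 Ma┃ 
 ┃┃-rw-r--r--  1 user group    38447 Ja┃ 
 ┃┃drwxr-xr-x  1 user group    35959 Ma┃ 
 ┃┃-rw-r--r--  1 user group    18362 Ap┃ 
 ┃┃$ ls -la                            ┃ 
 ┃┃-rw-r--r--  1 user group    30451 Ap┃ 
 ┃┃-rw-r--r--  1 user group    33689 Ju┃ 
 ┃┃-rw-r--r--  1 user group    29764 Ja┃ 
 ┃┗━━━━━━━━━━━━━━━━━━━━━━━━━━━━━━━━━━━━┛ 
 ┗━━━━━━━━━━━━━━━━━━━━━┛                 
                                         


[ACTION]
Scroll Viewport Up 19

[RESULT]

                                         
                                         
 ┏━━━━━━━━━━━━━━━━━━━━━┓                 
 ┃ GameOfLife          ┃                 
 ┠┏━━━━━━━━━━━━━━━━━━━━━━━━━━━━━━━━━━━━┓ 
 ┃┃ Terminal                           ┃ 
 ┃┠────────────────────────────────────┨ 
 ┃┃$ python -c "print(list(range(5)))" ┃ 
 ┃┃[0, 1, 2, 3, 4]                     ┃ 
 ┃┃$ ls -la                            ┃ 
 ┃┃-rw-r--r--  1 user group    39736 Ma┃ 
 ┃┃-rw-r--r--  1 user group    15078 Ma┃ 
 ┃┃-rw-r--r--  1 user group    13559 Ma┃ 
 ┃┃-rw-r--r--  1 user group    38447 Ja┃ 
 ┃┃drwxr-xr-x  1 user group    35959 Ma┃ 
 ┃┃-rw-r--r--  1 user group    18362 Ap┃ 
 ┃┃$ ls -la                            ┃ 
 ┃┃-rw-r--r--  1 user group    30451 Ap┃ 
 ┃┃-rw-r--r--  1 user group    33689 Ju┃ 
 ┃┃-rw-r--r--  1 user group    29764 Ja┃ 


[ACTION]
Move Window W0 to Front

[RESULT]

                                         
                                         
 ┏━━━━━━━━━━━━━━━━━━━━━┓                 
 ┃ GameOfLife          ┃                 
 ┠─────────────────────┨━━━━━━━━━━━━━━━┓ 
 ┃Gen: 0               ┃               ┃ 
 ┃····██···███·█·███·█·┃───────────────┨ 
 ┃···█···██··█····█···█┃st(range(5)))" ┃ 
 ┃·█···█···█········██·┃               ┃ 
 ┃·····█············█··┃               ┃ 
 ┃██·█··········█···██·┃oup    39736 Ma┃ 
 ┃·█··██████······█··██┃oup    15078 Ma┃ 
 ┃·█····███··██··██····┃oup    13559 Ma┃ 
 ┃███·█··█··██···█·█·█·┃oup    38447 Ja┃ 
 ┃····█·········█···█··┃oup    35959 Ma┃ 
 ┃█████····██·······█··┃oup    18362 Ap┃ 
 ┃·███··█·····█······██┃               ┃ 
 ┃·······██······█·██··┃oup    30451 Ap┃ 
 ┃                     ┃oup    33689 Ju┃ 
 ┃                     ┃oup    29764 Ja┃ 


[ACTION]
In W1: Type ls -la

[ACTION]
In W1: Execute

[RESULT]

                                         
                                         
 ┏━━━━━━━━━━━━━━━━━━━━━┓                 
 ┃ GameOfLife          ┃                 
 ┠─────────────────────┨━━━━━━━━━━━━━━━┓ 
 ┃Gen: 0               ┃               ┃ 
 ┃····██···███·█·███·█·┃───────────────┨ 
 ┃···█···██··█····█···█┃oup    35959 Ma┃ 
 ┃·█···█···█········██·┃oup    18362 Ap┃ 
 ┃·····█············█··┃               ┃ 
 ┃██·█··········█···██·┃oup    30451 Ap┃ 
 ┃·█··██████······█··██┃oup    33689 Ju┃ 
 ┃·█····███··██··██····┃oup    29764 Ja┃ 
 ┃███·█··█··██···█·█·█·┃               ┃ 
 ┃····█·········█···█··┃oup    10531 Ju┃ 
 ┃█████····██·······█··┃oup     8036 Ap┃ 
 ┃·███··█·····█······██┃oup    14748 Ja┃ 
 ┃·······██······█·██··┃oup    23198 Ma┃ 
 ┃                     ┃oup    46227 Ju┃ 
 ┃                     ┃               ┃ 


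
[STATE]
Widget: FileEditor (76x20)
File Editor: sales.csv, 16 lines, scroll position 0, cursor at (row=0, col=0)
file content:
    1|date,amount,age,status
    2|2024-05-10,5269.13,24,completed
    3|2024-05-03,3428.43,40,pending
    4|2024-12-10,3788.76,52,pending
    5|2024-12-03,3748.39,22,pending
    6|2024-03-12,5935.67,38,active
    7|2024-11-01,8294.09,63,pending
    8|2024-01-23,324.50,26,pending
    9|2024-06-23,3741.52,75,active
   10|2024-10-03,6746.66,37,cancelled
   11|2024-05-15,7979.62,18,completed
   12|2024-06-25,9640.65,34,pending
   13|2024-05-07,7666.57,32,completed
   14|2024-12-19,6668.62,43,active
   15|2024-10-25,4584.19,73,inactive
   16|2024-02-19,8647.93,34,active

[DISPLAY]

█ate,amount,age,status                                                     ▲
2024-05-10,5269.13,24,completed                                            █
2024-05-03,3428.43,40,pending                                              ░
2024-12-10,3788.76,52,pending                                              ░
2024-12-03,3748.39,22,pending                                              ░
2024-03-12,5935.67,38,active                                               ░
2024-11-01,8294.09,63,pending                                              ░
2024-01-23,324.50,26,pending                                               ░
2024-06-23,3741.52,75,active                                               ░
2024-10-03,6746.66,37,cancelled                                            ░
2024-05-15,7979.62,18,completed                                            ░
2024-06-25,9640.65,34,pending                                              ░
2024-05-07,7666.57,32,completed                                            ░
2024-12-19,6668.62,43,active                                               ░
2024-10-25,4584.19,73,inactive                                             ░
2024-02-19,8647.93,34,active                                               ░
                                                                           ░
                                                                           ░
                                                                           ░
                                                                           ▼


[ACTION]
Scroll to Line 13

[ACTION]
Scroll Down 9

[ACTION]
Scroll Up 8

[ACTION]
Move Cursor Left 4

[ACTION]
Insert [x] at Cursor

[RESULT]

x█ate,amount,age,status                                                    ▲
2024-05-10,5269.13,24,completed                                            █
2024-05-03,3428.43,40,pending                                              ░
2024-12-10,3788.76,52,pending                                              ░
2024-12-03,3748.39,22,pending                                              ░
2024-03-12,5935.67,38,active                                               ░
2024-11-01,8294.09,63,pending                                              ░
2024-01-23,324.50,26,pending                                               ░
2024-06-23,3741.52,75,active                                               ░
2024-10-03,6746.66,37,cancelled                                            ░
2024-05-15,7979.62,18,completed                                            ░
2024-06-25,9640.65,34,pending                                              ░
2024-05-07,7666.57,32,completed                                            ░
2024-12-19,6668.62,43,active                                               ░
2024-10-25,4584.19,73,inactive                                             ░
2024-02-19,8647.93,34,active                                               ░
                                                                           ░
                                                                           ░
                                                                           ░
                                                                           ▼


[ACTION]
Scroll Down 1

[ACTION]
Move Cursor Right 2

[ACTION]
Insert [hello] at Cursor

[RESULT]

xdahello█e,amount,age,status                                               ▲
2024-05-10,5269.13,24,completed                                            █
2024-05-03,3428.43,40,pending                                              ░
2024-12-10,3788.76,52,pending                                              ░
2024-12-03,3748.39,22,pending                                              ░
2024-03-12,5935.67,38,active                                               ░
2024-11-01,8294.09,63,pending                                              ░
2024-01-23,324.50,26,pending                                               ░
2024-06-23,3741.52,75,active                                               ░
2024-10-03,6746.66,37,cancelled                                            ░
2024-05-15,7979.62,18,completed                                            ░
2024-06-25,9640.65,34,pending                                              ░
2024-05-07,7666.57,32,completed                                            ░
2024-12-19,6668.62,43,active                                               ░
2024-10-25,4584.19,73,inactive                                             ░
2024-02-19,8647.93,34,active                                               ░
                                                                           ░
                                                                           ░
                                                                           ░
                                                                           ▼


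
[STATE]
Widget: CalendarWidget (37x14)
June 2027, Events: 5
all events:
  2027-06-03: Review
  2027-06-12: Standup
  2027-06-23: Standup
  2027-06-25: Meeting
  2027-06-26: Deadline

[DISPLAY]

              June 2027              
Mo Tu We Th Fr Sa Su                 
    1  2  3*  4  5  6                
 7  8  9 10 11 12* 13                
14 15 16 17 18 19 20                 
21 22 23* 24 25* 26* 27              
28 29 30                             
                                     
                                     
                                     
                                     
                                     
                                     
                                     


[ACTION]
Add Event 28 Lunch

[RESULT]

              June 2027              
Mo Tu We Th Fr Sa Su                 
    1  2  3*  4  5  6                
 7  8  9 10 11 12* 13                
14 15 16 17 18 19 20                 
21 22 23* 24 25* 26* 27              
28* 29 30                            
                                     
                                     
                                     
                                     
                                     
                                     
                                     


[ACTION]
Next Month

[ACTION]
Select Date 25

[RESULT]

              July 2027              
Mo Tu We Th Fr Sa Su                 
          1  2  3  4                 
 5  6  7  8  9 10 11                 
12 13 14 15 16 17 18                 
19 20 21 22 23 24 [25]               
26 27 28 29 30 31                    
                                     
                                     
                                     
                                     
                                     
                                     
                                     


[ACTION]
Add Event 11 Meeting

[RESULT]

              July 2027              
Mo Tu We Th Fr Sa Su                 
          1  2  3  4                 
 5  6  7  8  9 10 11*                
12 13 14 15 16 17 18                 
19 20 21 22 23 24 [25]               
26 27 28 29 30 31                    
                                     
                                     
                                     
                                     
                                     
                                     
                                     


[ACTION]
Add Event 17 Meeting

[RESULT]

              July 2027              
Mo Tu We Th Fr Sa Su                 
          1  2  3  4                 
 5  6  7  8  9 10 11*                
12 13 14 15 16 17* 18                
19 20 21 22 23 24 [25]               
26 27 28 29 30 31                    
                                     
                                     
                                     
                                     
                                     
                                     
                                     


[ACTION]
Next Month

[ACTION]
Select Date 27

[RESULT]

             August 2027             
Mo Tu We Th Fr Sa Su                 
                   1                 
 2  3  4  5  6  7  8                 
 9 10 11 12 13 14 15                 
16 17 18 19 20 21 22                 
23 24 25 26 [27] 28 29               
30 31                                
                                     
                                     
                                     
                                     
                                     
                                     


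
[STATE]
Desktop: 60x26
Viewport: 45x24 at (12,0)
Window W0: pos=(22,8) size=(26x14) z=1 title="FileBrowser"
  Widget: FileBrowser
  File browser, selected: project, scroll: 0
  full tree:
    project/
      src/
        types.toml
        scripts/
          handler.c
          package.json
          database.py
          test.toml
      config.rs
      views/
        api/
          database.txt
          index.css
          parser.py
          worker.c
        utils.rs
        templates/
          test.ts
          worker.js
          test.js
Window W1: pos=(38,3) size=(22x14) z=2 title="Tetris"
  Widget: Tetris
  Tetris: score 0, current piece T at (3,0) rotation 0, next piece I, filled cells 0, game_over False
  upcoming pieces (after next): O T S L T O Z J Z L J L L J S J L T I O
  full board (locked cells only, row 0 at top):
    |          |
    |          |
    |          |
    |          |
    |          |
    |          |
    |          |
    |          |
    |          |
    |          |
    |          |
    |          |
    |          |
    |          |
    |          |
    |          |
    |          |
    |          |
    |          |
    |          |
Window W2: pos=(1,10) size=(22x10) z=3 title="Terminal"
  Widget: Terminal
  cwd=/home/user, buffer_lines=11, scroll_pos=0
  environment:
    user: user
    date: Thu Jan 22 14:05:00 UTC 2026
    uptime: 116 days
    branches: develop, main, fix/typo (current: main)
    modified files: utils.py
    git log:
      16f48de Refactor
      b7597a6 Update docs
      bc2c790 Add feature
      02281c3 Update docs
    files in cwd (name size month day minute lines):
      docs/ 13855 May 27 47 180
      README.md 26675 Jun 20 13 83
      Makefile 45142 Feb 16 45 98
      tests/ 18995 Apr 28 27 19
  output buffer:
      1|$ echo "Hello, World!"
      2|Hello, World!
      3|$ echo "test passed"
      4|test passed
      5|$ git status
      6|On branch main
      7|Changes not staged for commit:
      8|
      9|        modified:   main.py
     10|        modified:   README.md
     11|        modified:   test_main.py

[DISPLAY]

                                             
                                             
                                             
                          ┏━━━━━━━━━━━━━━━━━━
                          ┃ Tetris           
                          ┠──────────────────
                          ┃          │Next:  
                          ┃          │████   
          ┏━━━━━━━━━━━━━━━┃          │       
          ┃ FileBrowser   ┃          │       
━━━━━━━━━━┓───────────────┃          │       
          ┃> [-] project/ ┃          │       
──────────┨    [+] src/   ┃          │Score: 
llo, World┃    config.rs  ┃          │0      
ld!       ┃    [+] views/ ┃          │       
st passed"┃               ┃          │       
d         ┃               ┗━━━━━━━━━━━━━━━━━━
us        ┃                        ┃         
main      ┃                        ┃         
━━━━━━━━━━┛                        ┃         
          ┃                        ┃         
          ┗━━━━━━━━━━━━━━━━━━━━━━━━┛         
                                             
                                             


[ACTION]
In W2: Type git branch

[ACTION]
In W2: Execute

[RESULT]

                                             
                                             
                                             
                          ┏━━━━━━━━━━━━━━━━━━
                          ┃ Tetris           
                          ┠──────────────────
                          ┃          │Next:  
                          ┃          │████   
          ┏━━━━━━━━━━━━━━━┃          │       
          ┃ FileBrowser   ┃          │       
━━━━━━━━━━┓───────────────┃          │       
          ┃> [-] project/ ┃          │       
──────────┨    [+] src/   ┃          │Score: 
dified:   ┃    config.rs  ┃          │0      
ch        ┃    [+] views/ ┃          │       
          ┃               ┃          │       
          ┃               ┗━━━━━━━━━━━━━━━━━━
          ┃                        ┃         
          ┃                        ┃         
━━━━━━━━━━┛                        ┃         
          ┃                        ┃         
          ┗━━━━━━━━━━━━━━━━━━━━━━━━┛         
                                             
                                             


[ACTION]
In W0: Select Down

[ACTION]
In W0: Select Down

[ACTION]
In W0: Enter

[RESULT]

                                             
                                             
                                             
                          ┏━━━━━━━━━━━━━━━━━━
                          ┃ Tetris           
                          ┠──────────────────
                          ┃          │Next:  
                          ┃          │████   
          ┏━━━━━━━━━━━━━━━┃          │       
          ┃ FileBrowser   ┃          │       
━━━━━━━━━━┓───────────────┃          │       
          ┃  [-] project/ ┃          │       
──────────┨    [+] src/   ┃          │Score: 
dified:   ┃  > config.rs  ┃          │0      
ch        ┃    [+] views/ ┃          │       
          ┃               ┃          │       
          ┃               ┗━━━━━━━━━━━━━━━━━━
          ┃                        ┃         
          ┃                        ┃         
━━━━━━━━━━┛                        ┃         
          ┃                        ┃         
          ┗━━━━━━━━━━━━━━━━━━━━━━━━┛         
                                             
                                             


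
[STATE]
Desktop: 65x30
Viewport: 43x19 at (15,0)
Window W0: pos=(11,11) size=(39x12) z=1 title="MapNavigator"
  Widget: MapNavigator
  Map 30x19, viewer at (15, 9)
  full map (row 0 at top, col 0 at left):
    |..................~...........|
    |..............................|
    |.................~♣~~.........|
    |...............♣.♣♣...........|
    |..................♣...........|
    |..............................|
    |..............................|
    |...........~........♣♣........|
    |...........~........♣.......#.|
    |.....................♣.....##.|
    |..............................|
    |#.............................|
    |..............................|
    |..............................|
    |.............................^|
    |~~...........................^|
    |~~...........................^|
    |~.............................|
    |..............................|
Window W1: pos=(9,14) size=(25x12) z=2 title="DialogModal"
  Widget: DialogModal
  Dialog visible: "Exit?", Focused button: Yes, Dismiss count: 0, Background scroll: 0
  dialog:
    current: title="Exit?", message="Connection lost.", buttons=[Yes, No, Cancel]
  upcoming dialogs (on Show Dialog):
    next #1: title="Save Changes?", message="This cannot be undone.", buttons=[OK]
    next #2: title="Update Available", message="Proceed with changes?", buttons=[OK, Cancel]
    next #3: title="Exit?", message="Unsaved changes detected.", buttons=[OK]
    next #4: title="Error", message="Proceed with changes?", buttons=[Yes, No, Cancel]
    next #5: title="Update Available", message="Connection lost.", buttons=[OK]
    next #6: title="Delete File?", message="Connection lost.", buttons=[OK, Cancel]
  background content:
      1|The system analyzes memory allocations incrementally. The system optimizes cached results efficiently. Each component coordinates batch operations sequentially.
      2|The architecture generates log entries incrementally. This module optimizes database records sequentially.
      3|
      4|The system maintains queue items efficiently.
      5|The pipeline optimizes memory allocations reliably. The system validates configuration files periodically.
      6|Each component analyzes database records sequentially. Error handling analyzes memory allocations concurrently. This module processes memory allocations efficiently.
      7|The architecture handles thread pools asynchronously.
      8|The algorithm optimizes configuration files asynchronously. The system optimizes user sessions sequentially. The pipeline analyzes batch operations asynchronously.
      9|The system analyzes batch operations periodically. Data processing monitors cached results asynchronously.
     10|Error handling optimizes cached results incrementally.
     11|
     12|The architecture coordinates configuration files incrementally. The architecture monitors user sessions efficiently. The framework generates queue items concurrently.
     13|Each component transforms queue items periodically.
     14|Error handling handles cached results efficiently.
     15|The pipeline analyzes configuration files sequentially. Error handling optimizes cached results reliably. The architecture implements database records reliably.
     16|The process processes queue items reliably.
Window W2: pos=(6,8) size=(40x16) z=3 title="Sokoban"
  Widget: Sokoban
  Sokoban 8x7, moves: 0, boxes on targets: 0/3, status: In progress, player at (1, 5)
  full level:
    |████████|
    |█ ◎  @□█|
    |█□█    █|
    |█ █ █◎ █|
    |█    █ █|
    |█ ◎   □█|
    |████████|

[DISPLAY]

                                           
                                           
                                           
                                           
                                           
                                           
                                           
                                           
━━━━━━━━━━━━━━━━━━━━━━━━━━━━━━┓            
                              ┃            
──────────────────────────────┨            
                              ┃━━━┓        
                              ┃   ┃        
                              ┃───┨        
                              ┃   ┃        
                              ┃   ┃        
                              ┃   ┃        
                              ┃   ┃        
  0/3                         ┃   ┃        


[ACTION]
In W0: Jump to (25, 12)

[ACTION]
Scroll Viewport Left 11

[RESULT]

                                           
                                           
                                           
                                           
                                           
                                           
                                           
                                           
  ┏━━━━━━━━━━━━━━━━━━━━━━━━━━━━━━━━━━━━━━┓ 
  ┃ Sokoban                              ┃ 
  ┠──────────────────────────────────────┨ 
  ┃████████                              ┃━
  ┃█ ◎  @□█                              ┃ 
  ┃█□█    █                              ┃─
  ┃█ █ █◎ █                              ┃ 
  ┃█    █ █                              ┃ 
  ┃█ ◎   □█                              ┃ 
  ┃████████                              ┃ 
  ┃Moves: 0  0/3                         ┃ 


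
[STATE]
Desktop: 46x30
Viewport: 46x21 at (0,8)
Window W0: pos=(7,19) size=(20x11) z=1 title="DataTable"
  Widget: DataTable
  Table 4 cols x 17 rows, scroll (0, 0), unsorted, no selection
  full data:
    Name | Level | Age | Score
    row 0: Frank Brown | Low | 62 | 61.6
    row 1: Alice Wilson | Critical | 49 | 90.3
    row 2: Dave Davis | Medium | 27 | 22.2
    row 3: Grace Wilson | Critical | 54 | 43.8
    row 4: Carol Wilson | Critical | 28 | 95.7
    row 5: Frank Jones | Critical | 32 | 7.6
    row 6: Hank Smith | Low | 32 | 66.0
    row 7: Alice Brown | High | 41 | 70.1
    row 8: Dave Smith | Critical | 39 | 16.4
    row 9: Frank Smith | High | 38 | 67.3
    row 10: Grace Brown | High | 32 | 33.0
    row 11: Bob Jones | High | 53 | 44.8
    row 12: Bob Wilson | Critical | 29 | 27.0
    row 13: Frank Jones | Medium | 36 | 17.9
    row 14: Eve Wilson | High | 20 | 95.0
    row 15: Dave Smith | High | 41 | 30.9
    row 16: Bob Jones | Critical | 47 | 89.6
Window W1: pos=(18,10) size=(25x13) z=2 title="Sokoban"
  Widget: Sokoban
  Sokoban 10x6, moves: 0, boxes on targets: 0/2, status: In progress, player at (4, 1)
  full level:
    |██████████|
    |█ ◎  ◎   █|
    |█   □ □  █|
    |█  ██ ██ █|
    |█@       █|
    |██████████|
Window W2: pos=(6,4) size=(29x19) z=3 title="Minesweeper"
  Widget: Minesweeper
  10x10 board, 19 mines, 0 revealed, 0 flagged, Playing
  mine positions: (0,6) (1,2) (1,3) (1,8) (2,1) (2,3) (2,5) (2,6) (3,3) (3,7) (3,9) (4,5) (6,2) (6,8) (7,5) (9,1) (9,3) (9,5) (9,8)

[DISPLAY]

      ┃■■■■■■■■■■                 ┃           
      ┃■■■■■■■■■■                 ┃           
      ┃■■■■■■■■■■                 ┃━━━━━━━┓   
      ┃■■■■■■■■■■                 ┃       ┃   
      ┃■■■■■■■■■■                 ┃───────┨   
      ┃■■■■■■■■■■                 ┃       ┃   
      ┃■■■■■■■■■■                 ┃       ┃   
      ┃■■■■■■■■■■                 ┃       ┃   
      ┃■■■■■■■■■■                 ┃       ┃   
      ┃                           ┃       ┃   
      ┃                           ┃       ┃   
      ┃                           ┃       ┃   
      ┃                           ┃       ┃   
      ┃                           ┃       ┃   
      ┗━━━━━━━━━━━━━━━━━━━━━━━━━━━┛━━━━━━━┛   
       ┃────────────┼─────┃                   
       ┃Frank Brown │Low  ┃                   
       ┃Alice Wilson│Criti┃                   
       ┃Dave Davis  │Mediu┃                   
       ┃Grace Wilson│Criti┃                   
       ┃Carol Wilson│Criti┃                   


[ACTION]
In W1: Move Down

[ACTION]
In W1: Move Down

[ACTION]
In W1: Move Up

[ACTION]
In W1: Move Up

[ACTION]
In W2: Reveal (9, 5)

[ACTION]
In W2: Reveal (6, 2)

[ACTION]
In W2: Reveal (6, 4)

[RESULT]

      ┃■■✹✹■■■■✹■                 ┃           
      ┃■✹■✹■✹✹■■■                 ┃           
      ┃■■■✹■■■✹■✹                 ┃━━━━━━━┓   
      ┃■■■■■✹■■■■                 ┃       ┃   
      ┃■■■■■■■■■■                 ┃───────┨   
      ┃■■✹■■■■■✹■                 ┃       ┃   
      ┃■■■■■✹■■■■                 ┃       ┃   
      ┃■■■■■■■■■■                 ┃       ┃   
      ┃■✹■✹■✹■■✹■                 ┃       ┃   
      ┃                           ┃       ┃   
      ┃                           ┃       ┃   
      ┃                           ┃       ┃   
      ┃                           ┃       ┃   
      ┃                           ┃       ┃   
      ┗━━━━━━━━━━━━━━━━━━━━━━━━━━━┛━━━━━━━┛   
       ┃────────────┼─────┃                   
       ┃Frank Brown │Low  ┃                   
       ┃Alice Wilson│Criti┃                   
       ┃Dave Davis  │Mediu┃                   
       ┃Grace Wilson│Criti┃                   
       ┃Carol Wilson│Criti┃                   


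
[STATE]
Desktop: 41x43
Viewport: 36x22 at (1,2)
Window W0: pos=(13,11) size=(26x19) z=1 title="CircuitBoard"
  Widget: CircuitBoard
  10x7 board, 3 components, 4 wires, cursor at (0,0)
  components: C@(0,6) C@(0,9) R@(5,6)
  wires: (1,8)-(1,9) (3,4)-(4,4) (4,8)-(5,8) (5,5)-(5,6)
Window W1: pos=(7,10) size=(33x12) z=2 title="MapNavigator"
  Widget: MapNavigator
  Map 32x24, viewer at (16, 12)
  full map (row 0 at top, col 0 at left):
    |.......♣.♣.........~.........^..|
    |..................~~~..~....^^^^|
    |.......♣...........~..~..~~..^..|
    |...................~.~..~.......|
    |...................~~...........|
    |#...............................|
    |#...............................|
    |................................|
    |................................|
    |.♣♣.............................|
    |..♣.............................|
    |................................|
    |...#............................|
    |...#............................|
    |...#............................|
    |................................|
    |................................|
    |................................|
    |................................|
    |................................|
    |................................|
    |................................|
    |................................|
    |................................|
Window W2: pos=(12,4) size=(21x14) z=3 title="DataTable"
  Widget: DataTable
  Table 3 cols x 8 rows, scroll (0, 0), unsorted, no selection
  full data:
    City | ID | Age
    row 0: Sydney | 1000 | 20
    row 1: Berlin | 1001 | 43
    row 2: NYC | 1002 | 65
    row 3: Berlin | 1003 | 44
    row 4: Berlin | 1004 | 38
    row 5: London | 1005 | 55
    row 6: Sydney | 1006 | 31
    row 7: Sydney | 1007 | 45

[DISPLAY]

                                    
                                    
           ┏━━━━━━━━━━━━━━━━━━━┓    
           ┃ DataTable         ┃    
           ┠───────────────────┨    
           ┃City  │ID  │Age    ┃    
           ┃──────┼────┼───    ┃    
           ┃Sydney│1000│20     ┃    
      ┏━━━━┃Berlin│1001│43     ┃━━━━
      ┃ Map┃NYC   │1002│65     ┃    
      ┠────┃Berlin│1003│44     ┃────
      ┃....┃Berlin│1004│38     ┃....
      ┃♣♣..┃London│1005│55     ┃....
      ┃.♣..┃Sydney│1006│31     ┃....
      ┃....┃Sydney│1007│45     ┃....
      ┃..#.┗━━━━━━━━━━━━━━━━━━━┛....
      ┃..#..........................
      ┃..#..........................
      ┃.............................
      ┗━━━━━━━━━━━━━━━━━━━━━━━━━━━━━
            ┃                    │  
            ┃4                   ·  


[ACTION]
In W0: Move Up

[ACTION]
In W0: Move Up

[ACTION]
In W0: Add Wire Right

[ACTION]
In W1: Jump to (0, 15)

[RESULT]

                                    
                                    
           ┏━━━━━━━━━━━━━━━━━━━┓    
           ┃ DataTable         ┃    
           ┠───────────────────┨    
           ┃City  │ID  │Age    ┃    
           ┃──────┼────┼───    ┃    
           ┃Sydney│1000│20     ┃    
      ┏━━━━┃Berlin│1001│43     ┃━━━━
      ┃ Map┃NYC   │1002│65     ┃    
      ┠────┃Berlin│1003│44     ┃────
      ┃    ┃Berlin│1004│38     ┃....
      ┃    ┃London│1005│55     ┃....
      ┃    ┃Sydney│1006│31     ┃....
      ┃    ┃Sydney│1007│45     ┃....
      ┃    ┗━━━━━━━━━━━━━━━━━━━┛....
      ┃               ..............
      ┃               ..............
      ┃               ..............
      ┗━━━━━━━━━━━━━━━━━━━━━━━━━━━━━
            ┃                    │  
            ┃4                   ·  


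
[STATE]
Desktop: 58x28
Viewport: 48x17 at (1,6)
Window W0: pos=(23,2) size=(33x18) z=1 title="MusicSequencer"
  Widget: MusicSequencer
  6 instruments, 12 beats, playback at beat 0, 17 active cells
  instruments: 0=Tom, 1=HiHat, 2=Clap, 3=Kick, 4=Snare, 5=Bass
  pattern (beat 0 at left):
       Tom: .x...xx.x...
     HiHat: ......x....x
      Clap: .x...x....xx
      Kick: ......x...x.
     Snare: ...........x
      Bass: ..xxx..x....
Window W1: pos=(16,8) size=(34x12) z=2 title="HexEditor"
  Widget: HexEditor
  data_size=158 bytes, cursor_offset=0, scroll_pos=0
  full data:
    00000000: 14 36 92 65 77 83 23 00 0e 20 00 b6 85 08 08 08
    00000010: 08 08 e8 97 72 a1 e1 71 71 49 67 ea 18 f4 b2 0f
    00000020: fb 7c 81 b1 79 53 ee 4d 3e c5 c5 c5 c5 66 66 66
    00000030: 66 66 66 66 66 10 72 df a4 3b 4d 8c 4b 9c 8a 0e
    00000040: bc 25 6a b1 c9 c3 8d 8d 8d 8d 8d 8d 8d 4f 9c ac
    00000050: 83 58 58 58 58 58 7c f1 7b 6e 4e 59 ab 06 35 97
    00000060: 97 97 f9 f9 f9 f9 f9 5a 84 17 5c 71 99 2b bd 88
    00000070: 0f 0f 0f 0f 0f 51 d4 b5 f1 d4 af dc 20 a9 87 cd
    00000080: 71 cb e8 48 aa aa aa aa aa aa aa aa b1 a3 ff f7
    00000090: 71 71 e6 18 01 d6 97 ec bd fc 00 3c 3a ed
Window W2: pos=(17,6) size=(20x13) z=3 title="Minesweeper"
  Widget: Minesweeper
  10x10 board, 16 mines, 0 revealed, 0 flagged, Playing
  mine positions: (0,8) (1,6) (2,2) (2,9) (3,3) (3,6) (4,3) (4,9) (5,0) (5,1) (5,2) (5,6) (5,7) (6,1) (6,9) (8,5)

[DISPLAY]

                ┏━━━━━━━━━━━━━━━━━━┓·█···       
                ┃ Minesweeper      ┃····█       
               ┏┠──────────────────┨━━━━━━━━━━━━
               ┃┃■■■■■■■■■■        ┃            
               ┠┃■■■■■■■■■■        ┃────────────
               ┃┃■■■■■■■■■■        ┃5 77 83 23 0
               ┃┃■■■■■■■■■■        ┃7 72 a1 e1 7
               ┃┃■■■■■■■■■■        ┃1 79 53 ee 4
               ┃┃■■■■■■■■■■        ┃6 66 10 72 d
               ┃┃■■■■■■■■■■        ┃1 c9 c3 8d 8
               ┃┃■■■■■■■■■■        ┃8 58 58 7c f
               ┃┃■■■■■■■■■■        ┃9 f9 f9 f9 5
               ┃┗━━━━━━━━━━━━━━━━━━┛f 0f 51 d4 b
               ┗━━━━━━━━━━━━━━━━━━━━━━━━━━━━━━━━
                                                
                                                
                                                


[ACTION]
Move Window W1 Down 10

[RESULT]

                ┏━━━━━━━━━━━━━━━━━━┓·█···       
                ┃ Minesweeper      ┃····█       
                ┠──────────────────┨···██       
                ┃■■■■■■■■■■        ┃···█·       
                ┃■■■■■■■■■■        ┃····█       
                ┃■■■■■■■■■■        ┃█····       
                ┃■■■■■■■■■■        ┃            
                ┃■■■■■■■■■■        ┃            
                ┃■■■■■■■■■■        ┃            
                ┃■■■■■■■■■■        ┃            
               ┏┃■■■■■■■■■■        ┃━━━━━━━━━━━━
               ┃┃■■■■■■■■■■        ┃            
               ┠┗━━━━━━━━━━━━━━━━━━┛────────────
               ┃00000000  14 36 92 65 77 83 23 0
               ┃00000010  08 08 e8 97 72 a1 e1 7
               ┃00000020  fb 7c 81 b1 79 53 ee 4
               ┃00000030  66 66 66 66 66 10 72 d


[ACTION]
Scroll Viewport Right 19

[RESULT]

       ┏━━━━━━━━━━━━━━━━━━┓·█···             ┃  
       ┃ Minesweeper      ┃····█             ┃  
       ┠──────────────────┨···██             ┃  
       ┃■■■■■■■■■■        ┃···█·             ┃  
       ┃■■■■■■■■■■        ┃····█             ┃  
       ┃■■■■■■■■■■        ┃█····             ┃  
       ┃■■■■■■■■■■        ┃                  ┃  
       ┃■■■■■■■■■■        ┃                  ┃  
       ┃■■■■■■■■■■        ┃                  ┃  
       ┃■■■■■■■■■■        ┃                  ┃  
      ┏┃■■■■■■■■■■        ┃━━━━━━━━━━━━┓     ┃  
      ┃┃■■■■■■■■■■        ┃            ┃     ┃  
      ┠┗━━━━━━━━━━━━━━━━━━┛────────────┨     ┃  
      ┃00000000  14 36 92 65 77 83 23 0┃━━━━━┛  
      ┃00000010  08 08 e8 97 72 a1 e1 7┃        
      ┃00000020  fb 7c 81 b1 79 53 ee 4┃        
      ┃00000030  66 66 66 66 66 10 72 d┃        
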